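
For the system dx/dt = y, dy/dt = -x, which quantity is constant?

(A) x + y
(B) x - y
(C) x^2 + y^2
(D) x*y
C

A first integral I satisfies dI/dt = 0 along every solution. Differentiate each option and use the equation of motion:
(A) d/dt[x + y] = y + (-x) = y - x, not identically 0
(B) d/dt[x - y] = y - (-x) = x + y, not identically 0
(C) d/dt[x^2 + y^2] = 2x*dx/dt + 2y*dy/dt = 2x*y + 2y*(-x) = 0
(D) d/dt[x*y] = (dx/dt)y + x(dy/dt) = y^2 - x^2, not identically 0

Only (C) has zero time-derivative. So x^2 + y^2 (the squared radius; trajectories are circles) is the conserved quantity.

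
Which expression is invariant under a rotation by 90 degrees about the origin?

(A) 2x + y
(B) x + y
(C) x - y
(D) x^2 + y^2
D

A rotation by 90 degrees sends (x, y) to (-y, x).
Substitute the transformed coordinates into each option and compare with the original:
(A) 2x + y  ->  2(-y) + (x) = x - 2y   [differs from 2x + y: not invariant]
(B) x + y  ->  (-y) + (x) = x - y   [differs from x + y: not invariant]
(C) x - y  ->  (-y) - (x) = -x - y   [differs from x - y: not invariant]
(D) x^2 + y^2  ->  (-y)^2 + (x)^2 = x^2 + y^2   [equals x^2 + y^2: invariant]

Only option (D), x^2 + y^2, is unchanged by the transformation.
Geometrically, x^2 + y^2 is the squared distance from the origin, which every rotation about the origin preserves.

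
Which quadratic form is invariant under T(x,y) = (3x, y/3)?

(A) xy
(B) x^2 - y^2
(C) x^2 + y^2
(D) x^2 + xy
A

T multiplies x by 3 and divides y by 3.
Substitute the transformed coordinates into each option and compare with the original:
(A) xy  ->  (3x)(y/3) = xy   [equals xy: invariant]
(B) x^2 - y^2  ->  (3x)^2 - (y/3)^2 = 9x^2 - y^2/9   [differs from x^2 - y^2: not invariant]
(C) x^2 + y^2  ->  (3x)^2 + (y/3)^2 = 9x^2 + y^2/9   [differs from x^2 + y^2: not invariant]
(D) x^2 + xy  ->  (3x)^2 + (3x)(y/3) = 9x^2 + xy   [differs from x^2 + xy: not invariant]

Only option (A), xy, is unchanged by the transformation.
The factors 3 and 1/3 cancel only in the pure product xy.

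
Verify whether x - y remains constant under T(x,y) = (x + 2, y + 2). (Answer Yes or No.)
Yes

Substitute T(x,y) = (x + 2, y + 2) into the expression and compare with the original.

Original: x - y
After applying T: (x + 2) - (y + 2) = x - y

This is identical to the original x - y, so the expression is invariant.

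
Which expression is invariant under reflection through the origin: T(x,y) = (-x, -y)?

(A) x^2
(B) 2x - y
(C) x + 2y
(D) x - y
A

The map is reflection through the origin: T(x,y) = (-x, -y).
Substitute the transformed coordinates into each option and compare with the original:
(A) x^2  ->  (-x)^2 = x^2   [equals x^2: invariant]
(B) 2x - y  ->  2(-x) - (-y) = -2x + y   [differs from 2x - y: not invariant]
(C) x + 2y  ->  (-x) + 2(-y) = -x - 2y   [differs from x + 2y: not invariant]
(D) x - y  ->  (-x) - (-y) = -x + y   [differs from x - y: not invariant]

Only option (A), x^2, is unchanged by the transformation.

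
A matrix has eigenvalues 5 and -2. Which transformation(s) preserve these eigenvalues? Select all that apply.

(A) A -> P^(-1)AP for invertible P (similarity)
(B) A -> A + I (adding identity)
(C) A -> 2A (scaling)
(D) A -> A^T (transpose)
A and D

Eigenvalues are preserved by:
1. Similarity transformations: A -> P^(-1)AP (same characteristic polynomial)
2. Transpose: A^T has the same eigenvalues as A

Eigenvalues are NOT preserved by:
- Adding identity: eigenvalues become 5+1, -2+1
- Scaling: eigenvalues become 10, -4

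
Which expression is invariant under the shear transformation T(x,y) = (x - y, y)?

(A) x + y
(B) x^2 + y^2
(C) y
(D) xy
C

Under the shear T(x,y) = (x - y, y):
Substitute the transformed coordinates into each option and compare with the original:
(A) x + y  ->  (x - y) + (y) = x   [differs from x + y: not invariant]
(B) x^2 + y^2  ->  (x - y)^2 + (y)^2 = x^2 - 2xy + 2y^2   [differs from x^2 + y^2: not invariant]
(C) y  ->  (y) = y   [equals y: invariant]
(D) xy  ->  (x - y)(y) = xy - y^2   [differs from xy: not invariant]

Only option (C), y, is unchanged by the transformation.
A horizontal shear moves points parallel to the x-axis, so the y-coordinate (and any function of y alone) is unchanged.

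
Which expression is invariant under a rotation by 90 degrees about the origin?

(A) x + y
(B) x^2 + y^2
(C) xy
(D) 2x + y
B

A rotation by 90 degrees sends (x, y) to (-y, x).
Substitute the transformed coordinates into each option and compare with the original:
(A) x + y  ->  (-y) + (x) = x - y   [differs from x + y: not invariant]
(B) x^2 + y^2  ->  (-y)^2 + (x)^2 = x^2 + y^2   [equals x^2 + y^2: invariant]
(C) xy  ->  (-y)(x) = -xy   [differs from xy: not invariant]
(D) 2x + y  ->  2(-y) + (x) = x - 2y   [differs from 2x + y: not invariant]

Only option (B), x^2 + y^2, is unchanged by the transformation.
Geometrically, x^2 + y^2 is the squared distance from the origin, which every rotation about the origin preserves.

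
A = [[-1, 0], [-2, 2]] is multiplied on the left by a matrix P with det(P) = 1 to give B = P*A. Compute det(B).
-2

By the multiplicative property of determinants, det(B) = det(P*A) = det(P) * det(A) = det(A),
so the determinant is invariant under multiplication by any determinant-1 matrix; we just need det(A).

det(A) = (-1)(2) - (0)(-2) = -2 - 0 = -2

Therefore det(B) = 1 * (-2) = -2.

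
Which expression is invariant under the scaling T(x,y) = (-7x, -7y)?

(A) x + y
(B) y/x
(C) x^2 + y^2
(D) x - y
B

Under the uniform scaling T(x,y) = (-7x, -7y):
Substitute the transformed coordinates into each option and compare with the original:
(A) x + y  ->  (-7x) + (-7y) = -7x - 7y   [differs from x + y: not invariant]
(B) y/x  ->  (-7y)/(-7x) = y/x   [equals y/x: invariant]
(C) x^2 + y^2  ->  (-7x)^2 + (-7y)^2 = 49x^2 + 49y^2   [differs from x^2 + y^2: not invariant]
(D) x - y  ->  (-7x) - (-7y) = -7x + 7y   [differs from x - y: not invariant]

Only option (B), y/x, is unchanged by the transformation.
The common factor -7 cancels in a ratio of coordinates, while sums, products and sums of squares pick up factors of -7 or 49.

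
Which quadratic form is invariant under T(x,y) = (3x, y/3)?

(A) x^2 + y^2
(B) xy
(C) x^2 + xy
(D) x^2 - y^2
B

T multiplies x by 3 and divides y by 3.
Substitute the transformed coordinates into each option and compare with the original:
(A) x^2 + y^2  ->  (3x)^2 + (y/3)^2 = 9x^2 + y^2/9   [differs from x^2 + y^2: not invariant]
(B) xy  ->  (3x)(y/3) = xy   [equals xy: invariant]
(C) x^2 + xy  ->  (3x)^2 + (3x)(y/3) = 9x^2 + xy   [differs from x^2 + xy: not invariant]
(D) x^2 - y^2  ->  (3x)^2 - (y/3)^2 = 9x^2 - y^2/9   [differs from x^2 - y^2: not invariant]

Only option (B), xy, is unchanged by the transformation.
The factors 3 and 1/3 cancel only in the pure product xy.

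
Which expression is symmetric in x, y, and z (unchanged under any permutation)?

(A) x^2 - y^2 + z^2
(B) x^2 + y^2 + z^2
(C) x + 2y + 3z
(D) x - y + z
B

A symmetric expression is unchanged when the variables are permuted; here the transformation to test is the swap (x, y) -> (y, x).
A symmetric expression must survive every permutation; the single swap x <-> y already eliminates the distractors, and the keyed expression is also unchanged by x <-> z and y <-> z (each variable enters it in exactly the same way).
Substitute the transformed coordinates into each option and compare with the original:
(A) x^2 - y^2 + z^2  ->  (y)^2 - (x)^2 + z^2 = -x^2 + y^2 + z^2   [differs from x^2 - y^2 + z^2: not invariant]
(B) x^2 + y^2 + z^2  ->  (y)^2 + (x)^2 + z^2 = x^2 + y^2 + z^2   [equals x^2 + y^2 + z^2: invariant]
(C) x + 2y + 3z  ->  (y) + 2(x) + 3z = 2x + y + 3z   [differs from x + 2y + 3z: not invariant]
(D) x - y + z  ->  (y) - (x) + z = -x + y + z   [differs from x - y + z: not invariant]

Only option (B), x^2 + y^2 + z^2, is unchanged by the transformation.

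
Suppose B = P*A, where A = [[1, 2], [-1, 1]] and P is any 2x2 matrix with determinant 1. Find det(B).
3

By the multiplicative property of determinants, det(B) = det(P*A) = det(P) * det(A) = det(A),
so the determinant is invariant under multiplication by any determinant-1 matrix; we just need det(A).

det(A) = (1)(1) - (2)(-1) = 1 - (-2) = 3

Therefore det(B) = 1 * 3 = 3.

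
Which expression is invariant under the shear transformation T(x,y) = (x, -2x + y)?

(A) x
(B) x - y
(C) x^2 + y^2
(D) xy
A

Under the shear T(x,y) = (x, -2x + y):
Substitute the transformed coordinates into each option and compare with the original:
(A) x  ->  (x) = x   [equals x: invariant]
(B) x - y  ->  (x) - (-2x + y) = 3x - y   [differs from x - y: not invariant]
(C) x^2 + y^2  ->  (x)^2 + (-2x + y)^2 = 5x^2 - 4xy + y^2   [differs from x^2 + y^2: not invariant]
(D) xy  ->  (x)(-2x + y) = -2x^2 + xy   [differs from xy: not invariant]

Only option (A), x, is unchanged by the transformation.
A vertical shear moves points parallel to the y-axis, so the x-coordinate (and any function of x alone) is unchanged.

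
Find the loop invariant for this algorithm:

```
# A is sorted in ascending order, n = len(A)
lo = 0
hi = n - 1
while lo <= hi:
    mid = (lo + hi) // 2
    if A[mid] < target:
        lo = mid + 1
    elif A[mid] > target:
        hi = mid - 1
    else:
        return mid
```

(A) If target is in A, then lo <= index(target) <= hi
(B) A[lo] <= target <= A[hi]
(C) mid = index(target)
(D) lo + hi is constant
A

A loop invariant must hold before the first iteration and be re-established by every execution of the body.

(A) If target is in A, then lo <= index(target) <= hi: Before the loop [lo, hi] = [0, n-1] covers every index. When A[mid] < target, sortedness puts target strictly to the right of mid, so setting lo = mid + 1 keeps index(target) in [lo, hi]; symmetrically for hi = mid - 1. Hence 'if target is in A then lo <= index(target) <= hi' holds after every iteration, and when lo > hi it proves target is absent.

The other options fail:
(B) A[lo] <= target <= A[hi]: fails when target is not in A (e.g. target < A[0] already violates it before the loop), so it is not maintained in general.
(C) mid = index(target): mid is just the current probe; it equals index(target) only on the iteration that returns.
(D) lo + hi is constant: each iteration moves exactly one of lo, hi, so lo + hi changes (e.g. 0 + (n-1) becomes (mid+1) + (n-1)).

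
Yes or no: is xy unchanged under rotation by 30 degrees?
No

Applying rotation by 30 degrees: x' = x*cos(30 degrees) - y*sin(30 degrees) = sqrt(3)x/2 - y/2, y' = x*sin(30 degrees) + y*cos(30 degrees) = x/2 + sqrt(3)y/2

Substituting into xy:
(sqrt(3)x/2 - y/2)(x/2 + sqrt(3)y/2)
= sqrt(3)x^2/4 + xy/2 - sqrt(3)y^2/4

This differs from the original expression xy, so it is NOT invariant.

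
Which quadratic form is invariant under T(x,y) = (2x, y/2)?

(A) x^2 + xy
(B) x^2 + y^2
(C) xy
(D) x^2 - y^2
C

T multiplies x by 2 and divides y by 2.
Substitute the transformed coordinates into each option and compare with the original:
(A) x^2 + xy  ->  (2x)^2 + (2x)(y/2) = 4x^2 + xy   [differs from x^2 + xy: not invariant]
(B) x^2 + y^2  ->  (2x)^2 + (y/2)^2 = 4x^2 + y^2/4   [differs from x^2 + y^2: not invariant]
(C) xy  ->  (2x)(y/2) = xy   [equals xy: invariant]
(D) x^2 - y^2  ->  (2x)^2 - (y/2)^2 = 4x^2 - y^2/4   [differs from x^2 - y^2: not invariant]

Only option (C), xy, is unchanged by the transformation.
The factors 2 and 1/2 cancel only in the pure product xy.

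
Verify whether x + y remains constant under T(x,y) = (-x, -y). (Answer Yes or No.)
No

Substitute T(x,y) = (-x, -y) into the expression and compare with the original.

Original: x + y
After applying T: (-x) + (-y) = -x - y

This differs from the original x + y (difference: -2x - 2y), so the expression is NOT invariant.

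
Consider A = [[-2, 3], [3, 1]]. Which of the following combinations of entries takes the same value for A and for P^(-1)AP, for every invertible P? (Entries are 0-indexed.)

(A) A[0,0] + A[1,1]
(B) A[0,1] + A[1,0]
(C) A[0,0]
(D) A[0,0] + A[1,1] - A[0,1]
A

A[0,0] + A[1,1] is the trace of A. By the cyclic property of the trace, tr(P^(-1)AP) = tr(APP^(-1)) = tr(A), so it is the same for every matrix similar to A.

The other combinations are not similarity invariants. For example, take P = [[1, 2], [0, 1]] (det P = 1), so P^(-1) = [[1, -2], [0, 1]] and
B = P^(-1)AP = [[-8, -15], [3, 7]].
Evaluating each option on A and on B:
(A) A[0,0] + A[1,1]: -1 for A, -1 for B -> unchanged
(B) A[0,1] + A[1,0]: 6 for A, -12 for B -> changes
(C) A[0,0]: -2 for A, -8 for B -> changes
(D) A[0,0] + A[1,1] - A[0,1]: -4 for A, 14 for B -> changes

Only (A) A[0,0] + A[1,1] = -1 survives (and it does so for every P, not just this one), so it is the invariant.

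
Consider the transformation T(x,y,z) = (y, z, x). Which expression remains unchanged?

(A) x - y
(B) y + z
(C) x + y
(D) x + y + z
D

Apply T(x,y,z) = (y, z, x) to each option, i.e. replace (x, y, z) by the transformed coordinates.
Substitute the transformed coordinates into each option and compare with the original:
(A) x - y  ->  (y) - (z) = y - z   [differs from x - y: not invariant]
(B) y + z  ->  (z) + (x) = x + z   [differs from y + z: not invariant]
(C) x + y  ->  (y) + (z) = y + z   [differs from x + y: not invariant]
(D) x + y + z  ->  (y) + (z) + (x) = x + y + z   [equals x + y + z: invariant]

Only option (D), x + y + z, is unchanged by the transformation.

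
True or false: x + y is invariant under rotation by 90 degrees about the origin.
False

Applying rotation by 90 degrees: x' = x*cos(90 degrees) - y*sin(90 degrees) = -y, y' = x*sin(90 degrees) + y*cos(90 degrees) = x

Substituting into x + y:
(-y) + (x)
= x - y

This differs from the original expression x + y, so it is NOT invariant.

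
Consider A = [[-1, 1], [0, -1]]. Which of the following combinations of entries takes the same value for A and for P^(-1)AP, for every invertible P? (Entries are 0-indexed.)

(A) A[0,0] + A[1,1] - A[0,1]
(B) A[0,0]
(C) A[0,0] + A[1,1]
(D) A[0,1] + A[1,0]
C

A[0,0] + A[1,1] is the trace of A. By the cyclic property of the trace, tr(P^(-1)AP) = tr(APP^(-1)) = tr(A), so it is the same for every matrix similar to A.

The other combinations are not similarity invariants. For example, take P = [[1, 1], [1, 2]] (det P = 1), so P^(-1) = [[2, -1], [-1, 1]] and
B = P^(-1)AP = [[1, 4], [-1, -3]].
Evaluating each option on A and on B:
(A) A[0,0] + A[1,1] - A[0,1]: -3 for A, -6 for B -> changes
(B) A[0,0]: -1 for A, 1 for B -> changes
(C) A[0,0] + A[1,1]: -2 for A, -2 for B -> unchanged
(D) A[0,1] + A[1,0]: 1 for A, 3 for B -> changes

Only (C) A[0,0] + A[1,1] = -2 survives (and it does so for every P, not just this one), so it is the invariant.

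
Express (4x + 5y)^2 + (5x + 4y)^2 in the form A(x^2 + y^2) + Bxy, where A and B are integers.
41(x^2 + y^2) + 80xy

Expanding: (4x + 5y)^2 = 16x^2 + 40xy + 25y^2
(5x + 4y)^2 = 25x^2 + 40xy + 16y^2
Sum = (16+25)(x^2+y^2) + 80xy = 41(x^2 + y^2) + 80xy
This is symmetric in x and y.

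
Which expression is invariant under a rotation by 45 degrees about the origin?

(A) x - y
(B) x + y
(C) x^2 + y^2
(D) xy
C

A rotation by 45 degrees sends (x, y) to (sqrt(2)x/2 - sqrt(2)y/2, sqrt(2)x/2 + sqrt(2)y/2).
Substitute the transformed coordinates into each option and compare with the original:
(A) x - y  ->  (sqrt(2)x/2 - sqrt(2)y/2) - (sqrt(2)x/2 + sqrt(2)y/2) = -sqrt(2)y   [differs from x - y: not invariant]
(B) x + y  ->  (sqrt(2)x/2 - sqrt(2)y/2) + (sqrt(2)x/2 + sqrt(2)y/2) = sqrt(2)x   [differs from x + y: not invariant]
(C) x^2 + y^2  ->  (sqrt(2)x/2 - sqrt(2)y/2)^2 + (sqrt(2)x/2 + sqrt(2)y/2)^2 = x^2 + y^2   [equals x^2 + y^2: invariant]
(D) xy  ->  (sqrt(2)x/2 - sqrt(2)y/2)(sqrt(2)x/2 + sqrt(2)y/2) = x^2/2 - y^2/2   [differs from xy: not invariant]

Only option (C), x^2 + y^2, is unchanged by the transformation.
Geometrically, x^2 + y^2 is the squared distance from the origin, which every rotation about the origin preserves.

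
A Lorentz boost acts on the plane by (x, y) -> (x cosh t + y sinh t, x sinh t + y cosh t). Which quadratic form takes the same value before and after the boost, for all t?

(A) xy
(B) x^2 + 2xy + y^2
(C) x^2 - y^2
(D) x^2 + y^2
C

Write x' = x cosh t + y sinh t, y' = x sinh t + y cosh t and substitute into each option:
(A) xy: (x cosh t + y sinh t)(x sinh t + y cosh t) = xy(cosh^2 t + sinh^2 t) + (x^2 + y^2) sinh t cosh t = xy cosh 2t + (x^2 + y^2)(sinh 2t)/2   [not invariant for t != 0]
(B) x^2 + 2xy + y^2: (x' + y')^2 with x' + y' = (x + y)(cosh t + sinh t) = (x + y)e^t, so it becomes (x + y)^2 e^(2t)   [not invariant for t != 0]
(C) x^2 - y^2: (x cosh t + y sinh t)^2 - (x sinh t + y cosh t)^2 = x^2(cosh^2 t - sinh^2 t) + 2xy(cosh t sinh t - sinh t cosh t) + y^2(sinh^2 t - cosh^2 t) = x^2 - y^2   [invariant, using cosh^2 t - sinh^2 t = 1]
(D) x^2 + y^2: (x cosh t + y sinh t)^2 + (x sinh t + y cosh t)^2 = (x^2 + y^2)(cosh^2 t + sinh^2 t) + 4xy sinh t cosh t = (x^2 + y^2) cosh 2t + 2xy sinh 2t   [not invariant for t != 0]

Only (C) x^2 - y^2 is unchanged; it is the Minkowski form preserved by Lorentz boosts, just as x^2 + y^2 is preserved by ordinary rotations.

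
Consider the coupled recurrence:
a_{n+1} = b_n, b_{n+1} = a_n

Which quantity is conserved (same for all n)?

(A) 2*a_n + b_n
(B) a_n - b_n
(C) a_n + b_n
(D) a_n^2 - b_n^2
C

Replace a_n by a_{n+1} = b_n and b_n by b_{n+1} = a_n in each option and simplify:
(A) 2*a_n + b_n  ->  2*(b_n) + (a_n) = a_n + 2*b_n   [not conserved]
(B) a_n - b_n  ->  (b_n) - (a_n) = -a_n + b_n   [not conserved]
(C) a_n + b_n  ->  (b_n) + (a_n) = a_n + b_n   [conserved]
(D) a_n^2 - b_n^2  ->  (b_n)^2 - (a_n)^2 = -a_n^2 + b_n^2   [not conserved]

Only (C) a_n + b_n returns to itself after one step, so it is the conserved quantity.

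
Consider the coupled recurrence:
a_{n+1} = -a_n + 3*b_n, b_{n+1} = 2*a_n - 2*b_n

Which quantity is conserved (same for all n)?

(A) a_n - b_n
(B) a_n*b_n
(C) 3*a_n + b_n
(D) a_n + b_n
D

Replace a_n by a_{n+1} = -a_n + 3*b_n and b_n by b_{n+1} = 2*a_n - 2*b_n in each option and simplify:
(A) a_n - b_n  ->  (-a_n + 3*b_n) - (2*a_n - 2*b_n) = -3*a_n + 5*b_n   [not conserved]
(B) a_n*b_n  ->  (-a_n + 3*b_n)*(2*a_n - 2*b_n) = -2*a_n^2 + 8*a_n*b_n - 6*b_n^2   [not conserved]
(C) 3*a_n + b_n  ->  3*(-a_n + 3*b_n) + (2*a_n - 2*b_n) = -a_n + 7*b_n   [not conserved]
(D) a_n + b_n  ->  (-a_n + 3*b_n) + (2*a_n - 2*b_n) = a_n + b_n   [conserved]

Only (D) a_n + b_n returns to itself after one step, so it is the conserved quantity.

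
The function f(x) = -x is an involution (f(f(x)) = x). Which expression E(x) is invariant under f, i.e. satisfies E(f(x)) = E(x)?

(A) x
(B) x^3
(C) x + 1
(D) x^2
D

Replace x by f(x) = -x in each option and simplify. As a quick numerical cross-check, also compare E(4) with E(f(4)) = E(-4).

(A) x  ->  (-x) = -x; check: E(4) = 4 but E(-4) = -4.   [not invariant]
(B) x^3  ->  (-x)^3 = -x^3; check: E(4) = 64 but E(-4) = -64.   [not invariant]
(C) x + 1  ->  (-x) + 1 = 1 - x; check: E(4) = 5 but E(-4) = -3.   [not invariant]
(D) x^2  ->  (-x)^2, which simplifies back to x^2; check: E(4) = 16, E(-4) = 16.   [invariant]

Only (D) is unchanged. E is symmetric under swapping x with f(x) = -x, which is exactly what an involution does.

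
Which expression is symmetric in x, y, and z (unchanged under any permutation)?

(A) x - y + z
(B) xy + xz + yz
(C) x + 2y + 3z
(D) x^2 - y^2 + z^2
B

A symmetric expression is unchanged when the variables are permuted; here the transformation to test is the swap (x, y) -> (y, x).
A symmetric expression must survive every permutation; the single swap x <-> y already eliminates the distractors, and the keyed expression is also unchanged by x <-> z and y <-> z (each variable enters it in exactly the same way).
Substitute the transformed coordinates into each option and compare with the original:
(A) x - y + z  ->  (y) - (x) + z = -x + y + z   [differs from x - y + z: not invariant]
(B) xy + xz + yz  ->  (y)(x) + (y)z + (x)z = xy + xz + yz   [equals xy + xz + yz: invariant]
(C) x + 2y + 3z  ->  (y) + 2(x) + 3z = 2x + y + 3z   [differs from x + 2y + 3z: not invariant]
(D) x^2 - y^2 + z^2  ->  (y)^2 - (x)^2 + z^2 = -x^2 + y^2 + z^2   [differs from x^2 - y^2 + z^2: not invariant]

Only option (B), xy + xz + yz, is unchanged by the transformation.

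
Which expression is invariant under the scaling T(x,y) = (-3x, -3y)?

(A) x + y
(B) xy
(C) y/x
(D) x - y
C

Under the uniform scaling T(x,y) = (-3x, -3y):
Substitute the transformed coordinates into each option and compare with the original:
(A) x + y  ->  (-3x) + (-3y) = -3x - 3y   [differs from x + y: not invariant]
(B) xy  ->  (-3x)(-3y) = 9xy   [differs from xy: not invariant]
(C) y/x  ->  (-3y)/(-3x) = y/x   [equals y/x: invariant]
(D) x - y  ->  (-3x) - (-3y) = -3x + 3y   [differs from x - y: not invariant]

Only option (C), y/x, is unchanged by the transformation.
The common factor -3 cancels in a ratio of coordinates, while sums, products and sums of squares pick up factors of -3 or 9.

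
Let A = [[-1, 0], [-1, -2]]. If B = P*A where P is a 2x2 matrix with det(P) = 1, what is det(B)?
2

By the multiplicative property of determinants, det(B) = det(P*A) = det(P) * det(A) = det(A),
so the determinant is invariant under multiplication by any determinant-1 matrix; we just need det(A).

det(A) = (-1)(-2) - (0)(-1) = 2 - 0 = 2

Therefore det(B) = 1 * 2 = 2.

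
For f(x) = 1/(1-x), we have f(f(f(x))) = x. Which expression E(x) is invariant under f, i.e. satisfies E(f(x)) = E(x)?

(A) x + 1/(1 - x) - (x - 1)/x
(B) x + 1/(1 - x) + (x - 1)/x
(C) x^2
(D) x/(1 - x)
B

Replace x by f(x) = 1/(1 - x) in each option and simplify. As a quick numerical cross-check, also compare E(5) with E(f(5)) = E(-1/4).

(A) x + 1/(1 - x) - (x - 1)/x  ->  (1/(1 - x)) + 1/(1 - (1/(1 - x))) - ((1/(1 - x)) - 1)/(1/(1 - x)) = (x^2(1 - x) - x + (x - 1)^2)/(x(x - 1)); check: E(5) = 79/20 but E(-1/4) = -89/20.   [not invariant]
(B) x + 1/(1 - x) + (x - 1)/x  ->  (1/(1 - x)) + 1/(1 - (1/(1 - x))) + ((1/(1 - x)) - 1)/(1/(1 - x)), which simplifies back to x + 1/(1 - x) + (x - 1)/x; check: E(5) = 111/20, E(-1/4) = 111/20.   [invariant]
(C) x^2  ->  (1/(1 - x))^2 = (x - 1)^(-2); check: E(5) = 25 but E(-1/4) = 1/16.   [not invariant]
(D) x/(1 - x)  ->  (1/(1 - x))/(1 - (1/(1 - x))) = -1/x; check: E(5) = -5/4 but E(-1/4) = -1/5.   [not invariant]

Only (B) is unchanged. Indeed f(f(x)) = 1/(1 - 1/(1-x)) = (1-x)/(-x) = (x-1)/x, so E(x) = x + f(x) + f(f(x)) is the sum over the whole 3-cycle; applying f just permutes the three terms cyclically (x -> f(x) -> f(f(x)) -> x), leaving the sum unchanged.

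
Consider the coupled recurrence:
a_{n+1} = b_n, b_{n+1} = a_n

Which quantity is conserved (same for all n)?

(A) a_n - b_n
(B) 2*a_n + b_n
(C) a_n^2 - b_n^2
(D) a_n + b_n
D

Replace a_n by a_{n+1} = b_n and b_n by b_{n+1} = a_n in each option and simplify:
(A) a_n - b_n  ->  (b_n) - (a_n) = -a_n + b_n   [not conserved]
(B) 2*a_n + b_n  ->  2*(b_n) + (a_n) = a_n + 2*b_n   [not conserved]
(C) a_n^2 - b_n^2  ->  (b_n)^2 - (a_n)^2 = -a_n^2 + b_n^2   [not conserved]
(D) a_n + b_n  ->  (b_n) + (a_n) = a_n + b_n   [conserved]

Only (D) a_n + b_n returns to itself after one step, so it is the conserved quantity.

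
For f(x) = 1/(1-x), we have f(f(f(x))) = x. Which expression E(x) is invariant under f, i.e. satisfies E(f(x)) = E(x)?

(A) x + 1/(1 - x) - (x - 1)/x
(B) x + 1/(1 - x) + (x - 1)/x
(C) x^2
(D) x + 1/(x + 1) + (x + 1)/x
B

Replace x by f(x) = 1/(1 - x) in each option and simplify. As a quick numerical cross-check, also compare E(5) with E(f(5)) = E(-1/4).

(A) x + 1/(1 - x) - (x - 1)/x  ->  (1/(1 - x)) + 1/(1 - (1/(1 - x))) - ((1/(1 - x)) - 1)/(1/(1 - x)) = (x^2(1 - x) - x + (x - 1)^2)/(x(x - 1)); check: E(5) = 79/20 but E(-1/4) = -89/20.   [not invariant]
(B) x + 1/(1 - x) + (x - 1)/x  ->  (1/(1 - x)) + 1/(1 - (1/(1 - x))) + ((1/(1 - x)) - 1)/(1/(1 - x)), which simplifies back to x + 1/(1 - x) + (x - 1)/x; check: E(5) = 111/20, E(-1/4) = 111/20.   [invariant]
(C) x^2  ->  (1/(1 - x))^2 = (x - 1)^(-2); check: E(5) = 25 but E(-1/4) = 1/16.   [not invariant]
(D) x + 1/(x + 1) + (x + 1)/x  ->  (1/(1 - x)) + 1/((1/(1 - x)) + 1) + ((1/(1 - x)) + 1)/(1/(1 - x)) = (-x^3 + 6x^2 - 11x + 7)/(x^2 - 3x + 2); check: E(5) = 191/30 but E(-1/4) = -23/12.   [not invariant]

Only (B) is unchanged. Indeed f(f(x)) = 1/(1 - 1/(1-x)) = (1-x)/(-x) = (x-1)/x, so E(x) = x + f(x) + f(f(x)) is the sum over the whole 3-cycle; applying f just permutes the three terms cyclically (x -> f(x) -> f(f(x)) -> x), leaving the sum unchanged.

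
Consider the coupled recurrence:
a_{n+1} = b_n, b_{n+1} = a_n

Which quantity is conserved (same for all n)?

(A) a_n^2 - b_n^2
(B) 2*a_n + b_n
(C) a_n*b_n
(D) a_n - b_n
C

Replace a_n by a_{n+1} = b_n and b_n by b_{n+1} = a_n in each option and simplify:
(A) a_n^2 - b_n^2  ->  (b_n)^2 - (a_n)^2 = -a_n^2 + b_n^2   [not conserved]
(B) 2*a_n + b_n  ->  2*(b_n) + (a_n) = a_n + 2*b_n   [not conserved]
(C) a_n*b_n  ->  (b_n)*(a_n) = a_n*b_n   [conserved]
(D) a_n - b_n  ->  (b_n) - (a_n) = -a_n + b_n   [not conserved]

Only (C) a_n*b_n returns to itself after one step, so it is the conserved quantity.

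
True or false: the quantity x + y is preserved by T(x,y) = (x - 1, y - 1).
False

Substitute T(x,y) = (x - 1, y - 1) into the expression and compare with the original.

Original: x + y
After applying T: (x - 1) + (y - 1) = x + y - 2

This differs from the original x + y (difference: -2), so the expression is NOT invariant.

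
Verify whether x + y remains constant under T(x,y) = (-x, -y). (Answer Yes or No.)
No

Substitute T(x,y) = (-x, -y) into the expression and compare with the original.

Original: x + y
After applying T: (-x) + (-y) = -x - y

This differs from the original x + y (difference: -2x - 2y), so the expression is NOT invariant.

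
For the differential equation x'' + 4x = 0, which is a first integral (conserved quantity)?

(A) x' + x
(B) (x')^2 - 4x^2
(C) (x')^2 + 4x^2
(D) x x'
C

A first integral I satisfies dI/dt = 0 along every solution. Differentiate each option and use the equation of motion:
(A) d/dt[x' + x] = x'' + x' = -4x + x', not identically 0
(B) d/dt[(x')^2 - 4x^2] = 2x'x'' - 8x x' = -16x x', not identically 0
(C) d/dt[(x')^2 + 4x^2] = 2x'x'' + 8x x' = 2x'(-4x) + 8x x' = 0
(D) d/dt[x x'] = (x')^2 + x x'' = (x')^2 - 4x^2, not identically 0

Only (C) has zero time-derivative. So the energy-like quantity (x')^2 + 4x^2 is the first integral.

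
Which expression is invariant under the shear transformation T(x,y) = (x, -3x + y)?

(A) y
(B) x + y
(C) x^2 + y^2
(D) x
D

Under the shear T(x,y) = (x, -3x + y):
Substitute the transformed coordinates into each option and compare with the original:
(A) y  ->  (-3x + y) = -3x + y   [differs from y: not invariant]
(B) x + y  ->  (x) + (-3x + y) = -2x + y   [differs from x + y: not invariant]
(C) x^2 + y^2  ->  (x)^2 + (-3x + y)^2 = 10x^2 - 6xy + y^2   [differs from x^2 + y^2: not invariant]
(D) x  ->  (x) = x   [equals x: invariant]

Only option (D), x, is unchanged by the transformation.
A vertical shear moves points parallel to the y-axis, so the x-coordinate (and any function of x alone) is unchanged.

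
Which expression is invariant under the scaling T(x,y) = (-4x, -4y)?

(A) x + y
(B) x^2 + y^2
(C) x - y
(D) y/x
D

Under the uniform scaling T(x,y) = (-4x, -4y):
Substitute the transformed coordinates into each option and compare with the original:
(A) x + y  ->  (-4x) + (-4y) = -4x - 4y   [differs from x + y: not invariant]
(B) x^2 + y^2  ->  (-4x)^2 + (-4y)^2 = 16x^2 + 16y^2   [differs from x^2 + y^2: not invariant]
(C) x - y  ->  (-4x) - (-4y) = -4x + 4y   [differs from x - y: not invariant]
(D) y/x  ->  (-4y)/(-4x) = y/x   [equals y/x: invariant]

Only option (D), y/x, is unchanged by the transformation.
The common factor -4 cancels in a ratio of coordinates, while sums, products and sums of squares pick up factors of -4 or 16.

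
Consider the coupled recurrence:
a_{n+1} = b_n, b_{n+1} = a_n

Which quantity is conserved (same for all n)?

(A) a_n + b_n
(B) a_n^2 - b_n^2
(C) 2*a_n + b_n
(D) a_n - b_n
A

Replace a_n by a_{n+1} = b_n and b_n by b_{n+1} = a_n in each option and simplify:
(A) a_n + b_n  ->  (b_n) + (a_n) = a_n + b_n   [conserved]
(B) a_n^2 - b_n^2  ->  (b_n)^2 - (a_n)^2 = -a_n^2 + b_n^2   [not conserved]
(C) 2*a_n + b_n  ->  2*(b_n) + (a_n) = a_n + 2*b_n   [not conserved]
(D) a_n - b_n  ->  (b_n) - (a_n) = -a_n + b_n   [not conserved]

Only (A) a_n + b_n returns to itself after one step, so it is the conserved quantity.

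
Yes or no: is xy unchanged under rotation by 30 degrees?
No

Applying rotation by 30 degrees: x' = x*cos(30 degrees) - y*sin(30 degrees) = sqrt(3)x/2 - y/2, y' = x*sin(30 degrees) + y*cos(30 degrees) = x/2 + sqrt(3)y/2

Substituting into xy:
(sqrt(3)x/2 - y/2)(x/2 + sqrt(3)y/2)
= sqrt(3)x^2/4 + xy/2 - sqrt(3)y^2/4

This differs from the original expression xy, so it is NOT invariant.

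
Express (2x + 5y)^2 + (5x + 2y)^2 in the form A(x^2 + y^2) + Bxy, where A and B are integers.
29(x^2 + y^2) + 40xy

Expanding: (2x + 5y)^2 = 4x^2 + 20xy + 25y^2
(5x + 2y)^2 = 25x^2 + 20xy + 4y^2
Sum = (4+25)(x^2+y^2) + 40xy = 29(x^2 + y^2) + 40xy
This is symmetric in x and y.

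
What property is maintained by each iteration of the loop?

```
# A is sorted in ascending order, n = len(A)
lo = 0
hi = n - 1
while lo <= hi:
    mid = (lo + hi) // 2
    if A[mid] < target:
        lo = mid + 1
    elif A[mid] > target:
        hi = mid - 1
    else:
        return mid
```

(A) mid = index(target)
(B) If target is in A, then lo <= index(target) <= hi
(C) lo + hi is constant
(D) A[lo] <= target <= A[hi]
B

A loop invariant must hold before the first iteration and be re-established by every execution of the body.

(B) If target is in A, then lo <= index(target) <= hi: Before the loop [lo, hi] = [0, n-1] covers every index. When A[mid] < target, sortedness puts target strictly to the right of mid, so setting lo = mid + 1 keeps index(target) in [lo, hi]; symmetrically for hi = mid - 1. Hence 'if target is in A then lo <= index(target) <= hi' holds after every iteration, and when lo > hi it proves target is absent.

The other options fail:
(A) mid = index(target): mid is just the current probe; it equals index(target) only on the iteration that returns.
(C) lo + hi is constant: each iteration moves exactly one of lo, hi, so lo + hi changes (e.g. 0 + (n-1) becomes (mid+1) + (n-1)).
(D) A[lo] <= target <= A[hi]: fails when target is not in A (e.g. target < A[0] already violates it before the loop), so it is not maintained in general.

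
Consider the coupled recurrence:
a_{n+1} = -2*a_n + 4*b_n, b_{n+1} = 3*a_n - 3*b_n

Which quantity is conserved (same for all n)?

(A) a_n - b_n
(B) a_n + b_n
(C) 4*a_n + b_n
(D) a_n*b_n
B

Replace a_n by a_{n+1} = -2*a_n + 4*b_n and b_n by b_{n+1} = 3*a_n - 3*b_n in each option and simplify:
(A) a_n - b_n  ->  (-2*a_n + 4*b_n) - (3*a_n - 3*b_n) = -5*a_n + 7*b_n   [not conserved]
(B) a_n + b_n  ->  (-2*a_n + 4*b_n) + (3*a_n - 3*b_n) = a_n + b_n   [conserved]
(C) 4*a_n + b_n  ->  4*(-2*a_n + 4*b_n) + (3*a_n - 3*b_n) = -5*a_n + 13*b_n   [not conserved]
(D) a_n*b_n  ->  (-2*a_n + 4*b_n)*(3*a_n - 3*b_n) = -6*a_n^2 + 18*a_n*b_n - 12*b_n^2   [not conserved]

Only (B) a_n + b_n returns to itself after one step, so it is the conserved quantity.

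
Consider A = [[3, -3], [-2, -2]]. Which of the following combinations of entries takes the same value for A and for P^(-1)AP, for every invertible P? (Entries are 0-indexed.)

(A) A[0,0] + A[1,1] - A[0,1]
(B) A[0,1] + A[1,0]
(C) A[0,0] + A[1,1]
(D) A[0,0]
C

A[0,0] + A[1,1] is the trace of A. By the cyclic property of the trace, tr(P^(-1)AP) = tr(APP^(-1)) = tr(A), so it is the same for every matrix similar to A.

The other combinations are not similarity invariants. For example, take P = [[1, 1], [0, 1]] (det P = 1), so P^(-1) = [[1, -1], [0, 1]] and
B = P^(-1)AP = [[5, 4], [-2, -4]].
Evaluating each option on A and on B:
(A) A[0,0] + A[1,1] - A[0,1]: 4 for A, -3 for B -> changes
(B) A[0,1] + A[1,0]: -5 for A, 2 for B -> changes
(C) A[0,0] + A[1,1]: 1 for A, 1 for B -> unchanged
(D) A[0,0]: 3 for A, 5 for B -> changes

Only (C) A[0,0] + A[1,1] = 1 survives (and it does so for every P, not just this one), so it is the invariant.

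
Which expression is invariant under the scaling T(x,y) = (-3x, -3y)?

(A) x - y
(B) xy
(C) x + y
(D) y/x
D

Under the uniform scaling T(x,y) = (-3x, -3y):
Substitute the transformed coordinates into each option and compare with the original:
(A) x - y  ->  (-3x) - (-3y) = -3x + 3y   [differs from x - y: not invariant]
(B) xy  ->  (-3x)(-3y) = 9xy   [differs from xy: not invariant]
(C) x + y  ->  (-3x) + (-3y) = -3x - 3y   [differs from x + y: not invariant]
(D) y/x  ->  (-3y)/(-3x) = y/x   [equals y/x: invariant]

Only option (D), y/x, is unchanged by the transformation.
The common factor -3 cancels in a ratio of coordinates, while sums, products and sums of squares pick up factors of -3 or 9.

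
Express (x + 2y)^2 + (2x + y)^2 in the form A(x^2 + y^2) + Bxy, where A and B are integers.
5(x^2 + y^2) + 8xy

Expanding: (x + 2y)^2 = x^2 + 4xy + 4y^2
(2x + y)^2 = 4x^2 + 4xy + y^2
Sum = (1+4)(x^2+y^2) + 8xy = 5(x^2 + y^2) + 8xy
This is symmetric in x and y.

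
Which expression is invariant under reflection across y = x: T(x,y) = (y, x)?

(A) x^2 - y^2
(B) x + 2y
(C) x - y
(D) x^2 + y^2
D

The map is reflection across y = x: T(x,y) = (y, x).
Substitute the transformed coordinates into each option and compare with the original:
(A) x^2 - y^2  ->  (y)^2 - (x)^2 = -x^2 + y^2   [differs from x^2 - y^2: not invariant]
(B) x + 2y  ->  (y) + 2(x) = 2x + y   [differs from x + 2y: not invariant]
(C) x - y  ->  (y) - (x) = -x + y   [differs from x - y: not invariant]
(D) x^2 + y^2  ->  (y)^2 + (x)^2 = x^2 + y^2   [equals x^2 + y^2: invariant]

Only option (D), x^2 + y^2, is unchanged by the transformation.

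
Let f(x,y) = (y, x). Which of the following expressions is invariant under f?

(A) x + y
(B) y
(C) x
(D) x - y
A

For f(x,y) = (y, x):
After applying f: x' = y, y' = x. So x' + y' = y + x = x + y.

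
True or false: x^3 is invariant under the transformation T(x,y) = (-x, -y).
False

Substitute T(x,y) = (-x, -y) into the expression and compare with the original.

Original: x^3
After applying T: (-x)^3 = -x^3

This differs from the original x^3 (difference: -2x^3), so the expression is NOT invariant.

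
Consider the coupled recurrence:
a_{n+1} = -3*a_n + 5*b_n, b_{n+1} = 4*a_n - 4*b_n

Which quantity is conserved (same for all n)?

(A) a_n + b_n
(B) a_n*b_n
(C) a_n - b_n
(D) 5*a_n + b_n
A

Replace a_n by a_{n+1} = -3*a_n + 5*b_n and b_n by b_{n+1} = 4*a_n - 4*b_n in each option and simplify:
(A) a_n + b_n  ->  (-3*a_n + 5*b_n) + (4*a_n - 4*b_n) = a_n + b_n   [conserved]
(B) a_n*b_n  ->  (-3*a_n + 5*b_n)*(4*a_n - 4*b_n) = -12*a_n^2 + 32*a_n*b_n - 20*b_n^2   [not conserved]
(C) a_n - b_n  ->  (-3*a_n + 5*b_n) - (4*a_n - 4*b_n) = -7*a_n + 9*b_n   [not conserved]
(D) 5*a_n + b_n  ->  5*(-3*a_n + 5*b_n) + (4*a_n - 4*b_n) = -11*a_n + 21*b_n   [not conserved]

Only (A) a_n + b_n returns to itself after one step, so it is the conserved quantity.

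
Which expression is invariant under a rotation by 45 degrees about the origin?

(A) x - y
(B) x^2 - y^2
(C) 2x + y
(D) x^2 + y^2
D

A rotation by 45 degrees sends (x, y) to (sqrt(2)x/2 - sqrt(2)y/2, sqrt(2)x/2 + sqrt(2)y/2).
Substitute the transformed coordinates into each option and compare with the original:
(A) x - y  ->  (sqrt(2)x/2 - sqrt(2)y/2) - (sqrt(2)x/2 + sqrt(2)y/2) = -sqrt(2)y   [differs from x - y: not invariant]
(B) x^2 - y^2  ->  (sqrt(2)x/2 - sqrt(2)y/2)^2 - (sqrt(2)x/2 + sqrt(2)y/2)^2 = -2xy   [differs from x^2 - y^2: not invariant]
(C) 2x + y  ->  2(sqrt(2)x/2 - sqrt(2)y/2) + (sqrt(2)x/2 + sqrt(2)y/2) = 3sqrt(2)x/2 - sqrt(2)y/2   [differs from 2x + y: not invariant]
(D) x^2 + y^2  ->  (sqrt(2)x/2 - sqrt(2)y/2)^2 + (sqrt(2)x/2 + sqrt(2)y/2)^2 = x^2 + y^2   [equals x^2 + y^2: invariant]

Only option (D), x^2 + y^2, is unchanged by the transformation.
Geometrically, x^2 + y^2 is the squared distance from the origin, which every rotation about the origin preserves.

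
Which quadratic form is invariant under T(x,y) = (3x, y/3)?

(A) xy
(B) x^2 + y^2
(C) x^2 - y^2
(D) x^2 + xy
A

T multiplies x by 3 and divides y by 3.
Substitute the transformed coordinates into each option and compare with the original:
(A) xy  ->  (3x)(y/3) = xy   [equals xy: invariant]
(B) x^2 + y^2  ->  (3x)^2 + (y/3)^2 = 9x^2 + y^2/9   [differs from x^2 + y^2: not invariant]
(C) x^2 - y^2  ->  (3x)^2 - (y/3)^2 = 9x^2 - y^2/9   [differs from x^2 - y^2: not invariant]
(D) x^2 + xy  ->  (3x)^2 + (3x)(y/3) = 9x^2 + xy   [differs from x^2 + xy: not invariant]

Only option (A), xy, is unchanged by the transformation.
The factors 3 and 1/3 cancel only in the pure product xy.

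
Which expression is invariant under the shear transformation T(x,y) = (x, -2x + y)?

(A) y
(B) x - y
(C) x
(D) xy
C

Under the shear T(x,y) = (x, -2x + y):
Substitute the transformed coordinates into each option and compare with the original:
(A) y  ->  (-2x + y) = -2x + y   [differs from y: not invariant]
(B) x - y  ->  (x) - (-2x + y) = 3x - y   [differs from x - y: not invariant]
(C) x  ->  (x) = x   [equals x: invariant]
(D) xy  ->  (x)(-2x + y) = -2x^2 + xy   [differs from xy: not invariant]

Only option (C), x, is unchanged by the transformation.
A vertical shear moves points parallel to the y-axis, so the x-coordinate (and any function of x alone) is unchanged.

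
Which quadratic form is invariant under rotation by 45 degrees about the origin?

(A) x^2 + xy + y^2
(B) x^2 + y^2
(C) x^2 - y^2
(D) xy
B

Rotation by 45 degrees sends (x, y) to (sqrt(2)x/2 - sqrt(2)y/2, sqrt(2)x/2 + sqrt(2)y/2).
Substitute the transformed coordinates into each option and compare with the original:
(A) x^2 + xy + y^2  ->  (sqrt(2)x/2 - sqrt(2)y/2)^2 + (sqrt(2)x/2 - sqrt(2)y/2)(sqrt(2)x/2 + sqrt(2)y/2) + (sqrt(2)x/2 + sqrt(2)y/2)^2 = 3x^2/2 + y^2/2   [differs from x^2 + xy + y^2: not invariant]
(B) x^2 + y^2  ->  (sqrt(2)x/2 - sqrt(2)y/2)^2 + (sqrt(2)x/2 + sqrt(2)y/2)^2 = x^2 + y^2   [equals x^2 + y^2: invariant]
(C) x^2 - y^2  ->  (sqrt(2)x/2 - sqrt(2)y/2)^2 - (sqrt(2)x/2 + sqrt(2)y/2)^2 = -2xy   [differs from x^2 - y^2: not invariant]
(D) xy  ->  (sqrt(2)x/2 - sqrt(2)y/2)(sqrt(2)x/2 + sqrt(2)y/2) = x^2/2 - y^2/2   [differs from xy: not invariant]

Only option (B), x^2 + y^2, is unchanged by the transformation.
x^2 + y^2 is the squared distance from the origin, which rotations preserve.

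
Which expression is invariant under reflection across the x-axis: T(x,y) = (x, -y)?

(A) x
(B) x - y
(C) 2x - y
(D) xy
A

The map is reflection across the x-axis: T(x,y) = (x, -y).
Substitute the transformed coordinates into each option and compare with the original:
(A) x  ->  (x) = x   [equals x: invariant]
(B) x - y  ->  (x) - (-y) = x + y   [differs from x - y: not invariant]
(C) 2x - y  ->  2(x) - (-y) = 2x + y   [differs from 2x - y: not invariant]
(D) xy  ->  (x)(-y) = -xy   [differs from xy: not invariant]

Only option (A), x, is unchanged by the transformation.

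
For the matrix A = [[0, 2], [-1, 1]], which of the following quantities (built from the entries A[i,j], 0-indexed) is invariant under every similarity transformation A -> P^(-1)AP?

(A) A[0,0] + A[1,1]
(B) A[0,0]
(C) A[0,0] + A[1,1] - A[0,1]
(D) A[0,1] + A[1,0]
A

A[0,0] + A[1,1] is the trace of A. By the cyclic property of the trace, tr(P^(-1)AP) = tr(APP^(-1)) = tr(A), so it is the same for every matrix similar to A.

The other combinations are not similarity invariants. For example, take P = [[1, 2], [0, 1]] (det P = 1), so P^(-1) = [[1, -2], [0, 1]] and
B = P^(-1)AP = [[2, 4], [-1, -1]].
Evaluating each option on A and on B:
(A) A[0,0] + A[1,1]: 1 for A, 1 for B -> unchanged
(B) A[0,0]: 0 for A, 2 for B -> changes
(C) A[0,0] + A[1,1] - A[0,1]: -1 for A, -3 for B -> changes
(D) A[0,1] + A[1,0]: 1 for A, 3 for B -> changes

Only (A) A[0,0] + A[1,1] = 1 survives (and it does so for every P, not just this one), so it is the invariant.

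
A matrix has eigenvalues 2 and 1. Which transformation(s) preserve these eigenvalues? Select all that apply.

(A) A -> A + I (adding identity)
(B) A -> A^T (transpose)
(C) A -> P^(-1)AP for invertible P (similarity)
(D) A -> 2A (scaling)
B and C

Eigenvalues are preserved by:
1. Similarity transformations: A -> P^(-1)AP (same characteristic polynomial)
2. Transpose: A^T has the same eigenvalues as A

Eigenvalues are NOT preserved by:
- Adding identity: eigenvalues become 2+1, 1+1
- Scaling: eigenvalues become 4, 2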